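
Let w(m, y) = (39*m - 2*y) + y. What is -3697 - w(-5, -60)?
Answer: -3562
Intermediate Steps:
w(m, y) = -y + 39*m (w(m, y) = (-2*y + 39*m) + y = -y + 39*m)
-3697 - w(-5, -60) = -3697 - (-1*(-60) + 39*(-5)) = -3697 - (60 - 195) = -3697 - 1*(-135) = -3697 + 135 = -3562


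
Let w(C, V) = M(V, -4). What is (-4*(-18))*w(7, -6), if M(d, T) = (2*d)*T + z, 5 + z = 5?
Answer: 3456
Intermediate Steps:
z = 0 (z = -5 + 5 = 0)
M(d, T) = 2*T*d (M(d, T) = (2*d)*T + 0 = 2*T*d + 0 = 2*T*d)
w(C, V) = -8*V (w(C, V) = 2*(-4)*V = -8*V)
(-4*(-18))*w(7, -6) = (-4*(-18))*(-8*(-6)) = 72*48 = 3456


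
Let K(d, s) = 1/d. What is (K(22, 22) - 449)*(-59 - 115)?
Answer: 859299/11 ≈ 78118.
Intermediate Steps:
(K(22, 22) - 449)*(-59 - 115) = (1/22 - 449)*(-59 - 115) = (1/22 - 449)*(-174) = -9877/22*(-174) = 859299/11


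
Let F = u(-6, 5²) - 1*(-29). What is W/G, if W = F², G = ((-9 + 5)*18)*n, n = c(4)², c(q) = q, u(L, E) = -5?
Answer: -½ ≈ -0.50000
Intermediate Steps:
n = 16 (n = 4² = 16)
G = -1152 (G = ((-9 + 5)*18)*16 = -4*18*16 = -72*16 = -1152)
F = 24 (F = -5 - 1*(-29) = -5 + 29 = 24)
W = 576 (W = 24² = 576)
W/G = 576/(-1152) = 576*(-1/1152) = -½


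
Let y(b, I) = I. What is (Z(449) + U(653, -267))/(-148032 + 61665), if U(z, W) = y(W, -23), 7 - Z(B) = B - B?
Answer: 16/86367 ≈ 0.00018526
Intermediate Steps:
Z(B) = 7 (Z(B) = 7 - (B - B) = 7 - 1*0 = 7 + 0 = 7)
U(z, W) = -23
(Z(449) + U(653, -267))/(-148032 + 61665) = (7 - 23)/(-148032 + 61665) = -16/(-86367) = -16*(-1/86367) = 16/86367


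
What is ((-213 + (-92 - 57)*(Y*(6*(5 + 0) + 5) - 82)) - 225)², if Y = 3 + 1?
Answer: 82446400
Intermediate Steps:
Y = 4
((-213 + (-92 - 57)*(Y*(6*(5 + 0) + 5) - 82)) - 225)² = ((-213 + (-92 - 57)*(4*(6*(5 + 0) + 5) - 82)) - 225)² = ((-213 - 149*(4*(6*5 + 5) - 82)) - 225)² = ((-213 - 149*(4*(30 + 5) - 82)) - 225)² = ((-213 - 149*(4*35 - 82)) - 225)² = ((-213 - 149*(140 - 82)) - 225)² = ((-213 - 149*58) - 225)² = ((-213 - 8642) - 225)² = (-8855 - 225)² = (-9080)² = 82446400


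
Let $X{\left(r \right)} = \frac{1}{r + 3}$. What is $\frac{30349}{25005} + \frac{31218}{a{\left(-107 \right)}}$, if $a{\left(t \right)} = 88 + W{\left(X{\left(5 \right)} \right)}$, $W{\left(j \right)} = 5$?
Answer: $\frac{261142849}{775155} \approx 336.89$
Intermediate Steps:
$X{\left(r \right)} = \frac{1}{3 + r}$
$a{\left(t \right)} = 93$ ($a{\left(t \right)} = 88 + 5 = 93$)
$\frac{30349}{25005} + \frac{31218}{a{\left(-107 \right)}} = \frac{30349}{25005} + \frac{31218}{93} = 30349 \cdot \frac{1}{25005} + 31218 \cdot \frac{1}{93} = \frac{30349}{25005} + \frac{10406}{31} = \frac{261142849}{775155}$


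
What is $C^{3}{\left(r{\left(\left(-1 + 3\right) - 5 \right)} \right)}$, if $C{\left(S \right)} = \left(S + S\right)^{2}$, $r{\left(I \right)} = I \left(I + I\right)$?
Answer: $2176782336$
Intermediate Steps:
$r{\left(I \right)} = 2 I^{2}$ ($r{\left(I \right)} = I 2 I = 2 I^{2}$)
$C{\left(S \right)} = 4 S^{2}$ ($C{\left(S \right)} = \left(2 S\right)^{2} = 4 S^{2}$)
$C^{3}{\left(r{\left(\left(-1 + 3\right) - 5 \right)} \right)} = \left(4 \left(2 \left(\left(-1 + 3\right) - 5\right)^{2}\right)^{2}\right)^{3} = \left(4 \left(2 \left(2 - 5\right)^{2}\right)^{2}\right)^{3} = \left(4 \left(2 \left(-3\right)^{2}\right)^{2}\right)^{3} = \left(4 \left(2 \cdot 9\right)^{2}\right)^{3} = \left(4 \cdot 18^{2}\right)^{3} = \left(4 \cdot 324\right)^{3} = 1296^{3} = 2176782336$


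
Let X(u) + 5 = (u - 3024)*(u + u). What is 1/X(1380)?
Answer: -1/4537445 ≈ -2.2039e-7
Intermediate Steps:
X(u) = -5 + 2*u*(-3024 + u) (X(u) = -5 + (u - 3024)*(u + u) = -5 + (-3024 + u)*(2*u) = -5 + 2*u*(-3024 + u))
1/X(1380) = 1/(-5 - 6048*1380 + 2*1380²) = 1/(-5 - 8346240 + 2*1904400) = 1/(-5 - 8346240 + 3808800) = 1/(-4537445) = -1/4537445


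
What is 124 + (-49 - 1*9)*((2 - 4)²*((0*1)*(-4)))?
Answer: 124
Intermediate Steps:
124 + (-49 - 1*9)*((2 - 4)²*((0*1)*(-4))) = 124 + (-49 - 9)*((-2)²*(0*(-4))) = 124 - 232*0 = 124 - 58*0 = 124 + 0 = 124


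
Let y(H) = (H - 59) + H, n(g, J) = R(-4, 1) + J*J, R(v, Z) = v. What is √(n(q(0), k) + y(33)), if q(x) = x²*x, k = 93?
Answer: 2*√2163 ≈ 93.016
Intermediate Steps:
q(x) = x³
n(g, J) = -4 + J² (n(g, J) = -4 + J*J = -4 + J²)
y(H) = -59 + 2*H (y(H) = (-59 + H) + H = -59 + 2*H)
√(n(q(0), k) + y(33)) = √((-4 + 93²) + (-59 + 2*33)) = √((-4 + 8649) + (-59 + 66)) = √(8645 + 7) = √8652 = 2*√2163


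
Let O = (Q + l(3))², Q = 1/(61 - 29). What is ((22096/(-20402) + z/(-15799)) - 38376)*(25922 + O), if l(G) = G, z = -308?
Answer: -5865545862612848097/5894056192 ≈ -9.9516e+8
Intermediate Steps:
Q = 1/32 ≈ 0.031250
O = 9409/1024 (O = (1/32 + 3)² = (97/32)² = 9409/1024 ≈ 9.1885)
((22096/(-20402) + z/(-15799)) - 38376)*(25922 + O) = ((22096/(-20402) - 308/(-15799)) - 38376)*(25922 + 9409/1024) = ((22096*(-1/20402) - 308*(-1/15799)) - 38376)*(26553537/1024) = ((-11048/10201 + 44/2257) - 38376)*(26553537/1024) = (-24486492/23023657 - 38376)*(26553537/1024) = -883580347524/23023657*26553537/1024 = -5865545862612848097/5894056192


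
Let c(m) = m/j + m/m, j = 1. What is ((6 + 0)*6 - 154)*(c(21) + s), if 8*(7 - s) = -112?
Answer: -5074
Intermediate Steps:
c(m) = 1 + m (c(m) = m/1 + m/m = m*1 + 1 = m + 1 = 1 + m)
s = 21 (s = 7 - ⅛*(-112) = 7 + 14 = 21)
((6 + 0)*6 - 154)*(c(21) + s) = ((6 + 0)*6 - 154)*((1 + 21) + 21) = (6*6 - 154)*(22 + 21) = (36 - 154)*43 = -118*43 = -5074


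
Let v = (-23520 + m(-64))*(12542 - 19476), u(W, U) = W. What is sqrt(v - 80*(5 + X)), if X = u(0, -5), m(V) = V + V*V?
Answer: 4*sqrt(8445587) ≈ 11625.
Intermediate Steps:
m(V) = V + V**2
X = 0
v = 135129792 (v = (-23520 - 64*(1 - 64))*(12542 - 19476) = (-23520 - 64*(-63))*(-6934) = (-23520 + 4032)*(-6934) = -19488*(-6934) = 135129792)
sqrt(v - 80*(5 + X)) = sqrt(135129792 - 80*(5 + 0)) = sqrt(135129792 - 80*5) = sqrt(135129792 - 400) = sqrt(135129392) = 4*sqrt(8445587)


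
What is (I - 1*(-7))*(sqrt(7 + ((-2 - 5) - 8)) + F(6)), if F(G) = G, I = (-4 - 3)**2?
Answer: 336 + 112*I*sqrt(2) ≈ 336.0 + 158.39*I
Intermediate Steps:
I = 49 (I = (-7)**2 = 49)
(I - 1*(-7))*(sqrt(7 + ((-2 - 5) - 8)) + F(6)) = (49 - 1*(-7))*(sqrt(7 + ((-2 - 5) - 8)) + 6) = (49 + 7)*(sqrt(7 + (-7 - 8)) + 6) = 56*(sqrt(7 - 15) + 6) = 56*(sqrt(-8) + 6) = 56*(2*I*sqrt(2) + 6) = 56*(6 + 2*I*sqrt(2)) = 336 + 112*I*sqrt(2)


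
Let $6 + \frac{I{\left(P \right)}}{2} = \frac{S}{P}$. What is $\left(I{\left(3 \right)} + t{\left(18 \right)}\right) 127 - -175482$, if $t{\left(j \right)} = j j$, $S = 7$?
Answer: $\frac{647096}{3} \approx 2.157 \cdot 10^{5}$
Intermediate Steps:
$I{\left(P \right)} = -12 + \frac{14}{P}$ ($I{\left(P \right)} = -12 + 2 \frac{7}{P} = -12 + \frac{14}{P}$)
$t{\left(j \right)} = j^{2}$
$\left(I{\left(3 \right)} + t{\left(18 \right)}\right) 127 - -175482 = \left(\left(-12 + \frac{14}{3}\right) + 18^{2}\right) 127 - -175482 = \left(\left(-12 + 14 \cdot \frac{1}{3}\right) + 324\right) 127 + 175482 = \left(\left(-12 + \frac{14}{3}\right) + 324\right) 127 + 175482 = \left(- \frac{22}{3} + 324\right) 127 + 175482 = \frac{950}{3} \cdot 127 + 175482 = \frac{120650}{3} + 175482 = \frac{647096}{3}$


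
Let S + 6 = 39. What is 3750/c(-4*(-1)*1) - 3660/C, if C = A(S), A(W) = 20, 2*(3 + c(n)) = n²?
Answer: 567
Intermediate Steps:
S = 33 (S = -6 + 39 = 33)
c(n) = -3 + n²/2
C = 20
3750/c(-4*(-1)*1) - 3660/C = 3750/(-3 + (-4*(-1)*1)²/2) - 3660/20 = 3750/(-3 + (4*1)²/2) - 3660*1/20 = 3750/(-3 + (½)*4²) - 183 = 3750/(-3 + (½)*16) - 183 = 3750/(-3 + 8) - 183 = 3750/5 - 183 = 3750*(⅕) - 183 = 750 - 183 = 567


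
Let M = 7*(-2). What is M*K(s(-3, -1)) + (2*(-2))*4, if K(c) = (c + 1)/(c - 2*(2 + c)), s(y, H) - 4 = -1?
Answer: -8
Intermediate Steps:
s(y, H) = 3 (s(y, H) = 4 - 1 = 3)
M = -14
K(c) = (1 + c)/(-4 - c) (K(c) = (1 + c)/(c + (-4 - 2*c)) = (1 + c)/(-4 - c))
M*K(s(-3, -1)) + (2*(-2))*4 = -14*(-1 - 1*3)/(4 + 3) + (2*(-2))*4 = -14*(-1 - 3)/7 - 4*4 = -2*(-4) - 16 = -14*(-4/7) - 16 = 8 - 16 = -8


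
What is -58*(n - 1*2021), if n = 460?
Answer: 90538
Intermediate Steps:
-58*(n - 1*2021) = -58*(460 - 1*2021) = -58*(460 - 2021) = -58*(-1561) = 90538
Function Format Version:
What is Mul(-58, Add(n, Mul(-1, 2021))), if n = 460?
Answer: 90538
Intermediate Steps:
Mul(-58, Add(n, Mul(-1, 2021))) = Mul(-58, Add(460, Mul(-1, 2021))) = Mul(-58, Add(460, -2021)) = Mul(-58, -1561) = 90538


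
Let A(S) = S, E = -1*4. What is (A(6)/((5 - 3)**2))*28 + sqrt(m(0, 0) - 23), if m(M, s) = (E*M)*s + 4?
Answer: 42 + I*sqrt(19) ≈ 42.0 + 4.3589*I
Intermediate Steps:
E = -4
m(M, s) = 4 - 4*M*s (m(M, s) = (-4*M)*s + 4 = -4*M*s + 4 = 4 - 4*M*s)
(A(6)/((5 - 3)**2))*28 + sqrt(m(0, 0) - 23) = (6/((5 - 3)**2))*28 + sqrt((4 - 4*0*0) - 23) = (6/(2**2))*28 + sqrt((4 + 0) - 23) = (6/4)*28 + sqrt(4 - 23) = (6*(1/4))*28 + sqrt(-19) = (3/2)*28 + I*sqrt(19) = 42 + I*sqrt(19)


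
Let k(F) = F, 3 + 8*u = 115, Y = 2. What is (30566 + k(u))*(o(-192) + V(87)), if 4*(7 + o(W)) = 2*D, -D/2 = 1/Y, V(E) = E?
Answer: 2431110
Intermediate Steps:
D = -1 (D = -2/2 = -2*1/2 = -1)
u = 14 (u = -3/8 + (1/8)*115 = -3/8 + 115/8 = 14)
o(W) = -15/2 (o(W) = -7 + (2*(-1))/4 = -7 + (1/4)*(-2) = -7 - 1/2 = -15/2)
(30566 + k(u))*(o(-192) + V(87)) = (30566 + 14)*(-15/2 + 87) = 30580*(159/2) = 2431110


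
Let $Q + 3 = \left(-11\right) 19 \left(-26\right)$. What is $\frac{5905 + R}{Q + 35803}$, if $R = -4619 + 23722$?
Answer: $\frac{12504}{20617} \approx 0.60649$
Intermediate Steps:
$Q = 5431$ ($Q = -3 + \left(-11\right) 19 \left(-26\right) = -3 - -5434 = -3 + 5434 = 5431$)
$R = 19103$
$\frac{5905 + R}{Q + 35803} = \frac{5905 + 19103}{5431 + 35803} = \frac{25008}{41234} = 25008 \cdot \frac{1}{41234} = \frac{12504}{20617}$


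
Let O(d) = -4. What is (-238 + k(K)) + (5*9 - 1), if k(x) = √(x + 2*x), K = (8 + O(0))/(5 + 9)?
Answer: -194 + √42/7 ≈ -193.07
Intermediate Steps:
K = 2/7 (K = (8 - 4)/(5 + 9) = 4/14 = 4*(1/14) = 2/7 ≈ 0.28571)
k(x) = √3*√x (k(x) = √(3*x) = √3*√x)
(-238 + k(K)) + (5*9 - 1) = (-238 + √3*√(2/7)) + (5*9 - 1) = (-238 + √3*(√14/7)) + (45 - 1) = (-238 + √42/7) + 44 = -194 + √42/7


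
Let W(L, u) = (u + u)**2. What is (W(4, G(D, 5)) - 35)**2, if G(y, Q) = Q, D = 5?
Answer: 4225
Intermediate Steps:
W(L, u) = 4*u**2 (W(L, u) = (2*u)**2 = 4*u**2)
(W(4, G(D, 5)) - 35)**2 = (4*5**2 - 35)**2 = (4*25 - 35)**2 = (100 - 35)**2 = 65**2 = 4225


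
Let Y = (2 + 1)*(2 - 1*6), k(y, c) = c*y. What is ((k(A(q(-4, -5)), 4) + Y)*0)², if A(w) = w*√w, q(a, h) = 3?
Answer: 0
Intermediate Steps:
A(w) = w^(3/2)
Y = -12 (Y = 3*(2 - 6) = 3*(-4) = -12)
((k(A(q(-4, -5)), 4) + Y)*0)² = ((4*3^(3/2) - 12)*0)² = ((4*(3*√3) - 12)*0)² = ((12*√3 - 12)*0)² = ((-12 + 12*√3)*0)² = 0² = 0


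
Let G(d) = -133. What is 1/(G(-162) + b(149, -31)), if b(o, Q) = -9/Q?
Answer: -31/4114 ≈ -0.0075352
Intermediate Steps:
1/(G(-162) + b(149, -31)) = 1/(-133 - 9/(-31)) = 1/(-133 - 9*(-1/31)) = 1/(-133 + 9/31) = 1/(-4114/31) = -31/4114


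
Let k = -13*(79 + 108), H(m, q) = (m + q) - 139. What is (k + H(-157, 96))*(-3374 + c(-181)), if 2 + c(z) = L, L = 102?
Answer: 8613894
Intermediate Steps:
H(m, q) = -139 + m + q
k = -2431 (k = -13*187 = -2431)
c(z) = 100 (c(z) = -2 + 102 = 100)
(k + H(-157, 96))*(-3374 + c(-181)) = (-2431 + (-139 - 157 + 96))*(-3374 + 100) = (-2431 - 200)*(-3274) = -2631*(-3274) = 8613894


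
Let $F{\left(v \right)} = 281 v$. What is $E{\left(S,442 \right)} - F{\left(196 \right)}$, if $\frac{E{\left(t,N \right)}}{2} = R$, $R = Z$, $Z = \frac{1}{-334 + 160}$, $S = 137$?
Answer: $- \frac{4791613}{87} \approx -55076.0$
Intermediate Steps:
$Z = - \frac{1}{174}$ ($Z = \frac{1}{-174} = - \frac{1}{174} \approx -0.0057471$)
$R = - \frac{1}{174} \approx -0.0057471$
$E{\left(t,N \right)} = - \frac{1}{87}$ ($E{\left(t,N \right)} = 2 \left(- \frac{1}{174}\right) = - \frac{1}{87}$)
$E{\left(S,442 \right)} - F{\left(196 \right)} = - \frac{1}{87} - 281 \cdot 196 = - \frac{1}{87} - 55076 = - \frac{4791613}{87}$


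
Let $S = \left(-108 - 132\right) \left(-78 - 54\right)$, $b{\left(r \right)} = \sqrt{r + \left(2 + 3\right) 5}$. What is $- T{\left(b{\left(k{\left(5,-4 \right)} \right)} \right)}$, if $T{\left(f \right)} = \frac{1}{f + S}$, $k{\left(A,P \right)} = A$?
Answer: $- \frac{1056}{33454079} + \frac{\sqrt{30}}{1003622370} \approx -3.156 \cdot 10^{-5}$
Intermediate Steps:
$b{\left(r \right)} = \sqrt{25 + r}$ ($b{\left(r \right)} = \sqrt{r + 5 \cdot 5} = \sqrt{r + 25} = \sqrt{25 + r}$)
$S = 31680$ ($S = \left(-240\right) \left(-132\right) = 31680$)
$T{\left(f \right)} = \frac{1}{31680 + f}$ ($T{\left(f \right)} = \frac{1}{f + 31680} = \frac{1}{31680 + f}$)
$- T{\left(b{\left(k{\left(5,-4 \right)} \right)} \right)} = - \frac{1}{31680 + \sqrt{25 + 5}} = - \frac{1}{31680 + \sqrt{30}}$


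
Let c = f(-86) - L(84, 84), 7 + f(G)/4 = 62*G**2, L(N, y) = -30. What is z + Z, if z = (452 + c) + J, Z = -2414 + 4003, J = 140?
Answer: 1836391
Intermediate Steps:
f(G) = -28 + 248*G**2 (f(G) = -28 + 4*(62*G**2) = -28 + 248*G**2)
c = 1834210 (c = (-28 + 248*(-86)**2) - 1*(-30) = (-28 + 248*7396) + 30 = (-28 + 1834208) + 30 = 1834180 + 30 = 1834210)
Z = 1589
z = 1834802 (z = (452 + 1834210) + 140 = 1834662 + 140 = 1834802)
z + Z = 1834802 + 1589 = 1836391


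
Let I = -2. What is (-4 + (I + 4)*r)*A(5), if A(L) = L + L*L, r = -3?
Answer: -300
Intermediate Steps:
A(L) = L + L²
(-4 + (I + 4)*r)*A(5) = (-4 + (-2 + 4)*(-3))*(5*(1 + 5)) = (-4 + 2*(-3))*(5*6) = (-4 - 6)*30 = -10*30 = -300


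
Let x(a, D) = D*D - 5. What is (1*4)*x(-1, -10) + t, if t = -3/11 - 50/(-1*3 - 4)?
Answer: 29789/77 ≈ 386.87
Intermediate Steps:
x(a, D) = -5 + D**2 (x(a, D) = D**2 - 5 = -5 + D**2)
t = 529/77 (t = -3*1/11 - 50/(-3 - 4) = -3/11 - 50/(-7) = -3/11 - 50*(-1/7) = -3/11 + 50/7 = 529/77 ≈ 6.8701)
(1*4)*x(-1, -10) + t = (1*4)*(-5 + (-10)**2) + 529/77 = 4*(-5 + 100) + 529/77 = 4*95 + 529/77 = 380 + 529/77 = 29789/77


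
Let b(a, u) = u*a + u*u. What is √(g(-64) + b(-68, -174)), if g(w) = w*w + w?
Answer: 2*√11535 ≈ 214.80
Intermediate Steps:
b(a, u) = u² + a*u (b(a, u) = a*u + u² = u² + a*u)
g(w) = w + w² (g(w) = w² + w = w + w²)
√(g(-64) + b(-68, -174)) = √(-64*(1 - 64) - 174*(-68 - 174)) = √(-64*(-63) - 174*(-242)) = √(4032 + 42108) = √46140 = 2*√11535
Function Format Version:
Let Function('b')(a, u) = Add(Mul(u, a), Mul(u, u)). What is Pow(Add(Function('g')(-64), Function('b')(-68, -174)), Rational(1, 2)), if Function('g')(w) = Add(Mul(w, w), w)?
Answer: Mul(2, Pow(11535, Rational(1, 2))) ≈ 214.80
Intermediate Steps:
Function('b')(a, u) = Add(Pow(u, 2), Mul(a, u)) (Function('b')(a, u) = Add(Mul(a, u), Pow(u, 2)) = Add(Pow(u, 2), Mul(a, u)))
Function('g')(w) = Add(w, Pow(w, 2)) (Function('g')(w) = Add(Pow(w, 2), w) = Add(w, Pow(w, 2)))
Pow(Add(Function('g')(-64), Function('b')(-68, -174)), Rational(1, 2)) = Pow(Add(Mul(-64, Add(1, -64)), Mul(-174, Add(-68, -174))), Rational(1, 2)) = Pow(Add(Mul(-64, -63), Mul(-174, -242)), Rational(1, 2)) = Pow(Add(4032, 42108), Rational(1, 2)) = Pow(46140, Rational(1, 2)) = Mul(2, Pow(11535, Rational(1, 2)))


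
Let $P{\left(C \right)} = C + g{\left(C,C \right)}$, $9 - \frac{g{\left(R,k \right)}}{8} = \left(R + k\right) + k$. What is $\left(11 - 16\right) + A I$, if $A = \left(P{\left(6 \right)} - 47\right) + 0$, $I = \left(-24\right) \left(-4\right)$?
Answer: $-10853$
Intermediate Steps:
$I = 96$
$g{\left(R,k \right)} = 72 - 16 k - 8 R$ ($g{\left(R,k \right)} = 72 - 8 \left(\left(R + k\right) + k\right) = 72 - 8 \left(R + 2 k\right) = 72 - \left(8 R + 16 k\right) = 72 - 16 k - 8 R$)
$P{\left(C \right)} = 72 - 23 C$ ($P{\left(C \right)} = C - \left(-72 + 24 C\right) = 72 - 23 C$)
$A = -113$ ($A = \left(\left(72 - 138\right) - 47\right) + 0 = \left(-66 - 47\right) + 0 = -113 + 0 = -113$)
$\left(11 - 16\right) + A I = \left(11 - 16\right) - 10848 = -5 - 10848 = -10853$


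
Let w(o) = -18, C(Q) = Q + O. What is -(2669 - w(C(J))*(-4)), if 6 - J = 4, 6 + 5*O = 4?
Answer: -2597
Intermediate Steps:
O = -⅖ (O = -6/5 + (⅕)*4 = -6/5 + ⅘ = -⅖ ≈ -0.40000)
J = 2 (J = 6 - 1*4 = 6 - 4 = 2)
C(Q) = -⅖ + Q (C(Q) = Q - ⅖ = -⅖ + Q)
-(2669 - w(C(J))*(-4)) = -(2669 - (-18)*(-4)) = -(2669 - 1*72) = -(2669 - 72) = -1*2597 = -2597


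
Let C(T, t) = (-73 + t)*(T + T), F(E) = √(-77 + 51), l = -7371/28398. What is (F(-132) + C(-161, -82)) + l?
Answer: 472445603/9466 + I*√26 ≈ 49910.0 + 5.099*I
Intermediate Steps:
l = -2457/9466 (l = -7371*1/28398 = -2457/9466 ≈ -0.25956)
F(E) = I*√26 (F(E) = √(-26) = I*√26)
C(T, t) = 2*T*(-73 + t) (C(T, t) = (-73 + t)*(2*T) = 2*T*(-73 + t))
(F(-132) + C(-161, -82)) + l = (I*√26 + 2*(-161)*(-73 - 82)) - 2457/9466 = (I*√26 + 2*(-161)*(-155)) - 2457/9466 = (I*√26 + 49910) - 2457/9466 = (49910 + I*√26) - 2457/9466 = 472445603/9466 + I*√26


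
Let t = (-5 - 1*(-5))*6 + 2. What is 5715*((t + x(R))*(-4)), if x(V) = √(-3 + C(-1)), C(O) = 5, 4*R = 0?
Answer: -45720 - 22860*√2 ≈ -78049.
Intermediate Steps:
R = 0 (R = (¼)*0 = 0)
x(V) = √2 (x(V) = √(-3 + 5) = √2)
t = 2 (t = (-5 + 5)*6 + 2 = 0*6 + 2 = 0 + 2 = 2)
5715*((t + x(R))*(-4)) = 5715*((2 + √2)*(-4)) = 5715*(-8 - 4*√2) = -45720 - 22860*√2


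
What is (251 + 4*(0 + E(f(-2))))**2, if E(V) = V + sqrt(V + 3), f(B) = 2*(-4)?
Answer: 47881 + 1752*I*sqrt(5) ≈ 47881.0 + 3917.6*I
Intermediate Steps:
f(B) = -8
E(V) = V + sqrt(3 + V)
(251 + 4*(0 + E(f(-2))))**2 = (251 + 4*(0 + (-8 + sqrt(3 - 8))))**2 = (251 + 4*(0 + (-8 + sqrt(-5))))**2 = (251 + 4*(0 + (-8 + I*sqrt(5))))**2 = (251 + 4*(-8 + I*sqrt(5)))**2 = (251 + (-32 + 4*I*sqrt(5)))**2 = (219 + 4*I*sqrt(5))**2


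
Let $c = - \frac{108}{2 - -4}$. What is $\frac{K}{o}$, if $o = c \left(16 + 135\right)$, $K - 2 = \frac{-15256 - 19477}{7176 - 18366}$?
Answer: $- \frac{57113}{30414420} \approx -0.0018778$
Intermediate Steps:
$c = -18$ ($c = - \frac{108}{2 + 4} = - \frac{108}{6} = \left(-108\right) \frac{1}{6} = -18$)
$K = \frac{57113}{11190}$ ($K = 2 + \frac{-15256 - 19477}{7176 - 18366} = 2 + \frac{-15256 - 19477}{-11190} = 2 + \left(-15256 - 19477\right) \left(- \frac{1}{11190}\right) = 2 - - \frac{34733}{11190} = 2 + \frac{34733}{11190} = \frac{57113}{11190} \approx 5.1039$)
$o = -2718$ ($o = - 18 \left(16 + 135\right) = \left(-18\right) 151 = -2718$)
$\frac{K}{o} = \frac{57113}{11190 \left(-2718\right)} = \frac{57113}{11190} \left(- \frac{1}{2718}\right) = - \frac{57113}{30414420}$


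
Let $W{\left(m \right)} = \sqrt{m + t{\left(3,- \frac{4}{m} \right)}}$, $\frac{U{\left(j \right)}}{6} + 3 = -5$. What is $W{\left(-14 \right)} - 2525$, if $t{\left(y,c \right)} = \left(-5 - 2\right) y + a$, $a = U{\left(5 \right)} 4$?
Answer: $-2525 + i \sqrt{227} \approx -2525.0 + 15.067 i$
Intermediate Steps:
$U{\left(j \right)} = -48$ ($U{\left(j \right)} = -18 + 6 \left(-5\right) = -18 - 30 = -48$)
$a = -192$ ($a = \left(-48\right) 4 = -192$)
$t{\left(y,c \right)} = -192 - 7 y$ ($t{\left(y,c \right)} = \left(-5 - 2\right) y - 192 = - 7 y - 192 = -192 - 7 y$)
$W{\left(m \right)} = \sqrt{-213 + m}$ ($W{\left(m \right)} = \sqrt{m - 213} = \sqrt{-213 + m}$)
$W{\left(-14 \right)} - 2525 = \sqrt{-213 - 14} - 2525 = \sqrt{-227} - 2525 = i \sqrt{227} - 2525 = -2525 + i \sqrt{227}$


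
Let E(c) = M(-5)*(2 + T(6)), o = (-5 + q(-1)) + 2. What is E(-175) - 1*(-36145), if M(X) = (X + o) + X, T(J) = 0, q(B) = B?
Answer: 36117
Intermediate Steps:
o = -4 (o = (-5 - 1) + 2 = -6 + 2 = -4)
M(X) = -4 + 2*X (M(X) = (X - 4) + X = (-4 + X) + X = -4 + 2*X)
E(c) = -28 (E(c) = (-4 + 2*(-5))*(2 + 0) = (-4 - 10)*2 = -14*2 = -28)
E(-175) - 1*(-36145) = -28 - 1*(-36145) = -28 + 36145 = 36117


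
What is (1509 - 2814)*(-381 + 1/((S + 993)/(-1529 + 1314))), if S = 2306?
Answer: 1640559870/3299 ≈ 4.9729e+5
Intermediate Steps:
(1509 - 2814)*(-381 + 1/((S + 993)/(-1529 + 1314))) = (1509 - 2814)*(-381 + 1/((2306 + 993)/(-1529 + 1314))) = -1305*(-381 + 1/(3299/(-215))) = -1305*(-381 + 1/(3299*(-1/215))) = -1305*(-381 + 1/(-3299/215)) = -1305*(-381 - 215/3299) = -1305*(-1257134/3299) = 1640559870/3299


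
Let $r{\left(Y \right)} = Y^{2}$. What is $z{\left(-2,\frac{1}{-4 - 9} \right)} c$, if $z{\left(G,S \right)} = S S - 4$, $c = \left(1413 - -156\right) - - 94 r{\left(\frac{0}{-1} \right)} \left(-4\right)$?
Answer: $- \frac{1059075}{169} \approx -6266.7$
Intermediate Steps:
$c = 1569$ ($c = \left(1413 - -156\right) - - 94 \left(\frac{0}{-1}\right)^{2} \left(-4\right) = \left(1413 + 156\right) - - 94 \left(0 \left(-1\right)\right)^{2} \left(-4\right) = 1569 - - 94 \cdot 0^{2} \left(-4\right) = 1569 - - 94 \cdot 0 \left(-4\right) = 1569 - \left(-94\right) 0 = 1569 - 0 = 1569 + 0 = 1569$)
$z{\left(G,S \right)} = -4 + S^{2}$ ($z{\left(G,S \right)} = S^{2} - 4 = -4 + S^{2}$)
$z{\left(-2,\frac{1}{-4 - 9} \right)} c = \left(-4 + \left(\frac{1}{-4 - 9}\right)^{2}\right) 1569 = \left(-4 + \left(\frac{1}{-13}\right)^{2}\right) 1569 = \left(-4 + \left(- \frac{1}{13}\right)^{2}\right) 1569 = \left(-4 + \frac{1}{169}\right) 1569 = \left(- \frac{675}{169}\right) 1569 = - \frac{1059075}{169}$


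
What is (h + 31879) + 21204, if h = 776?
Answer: 53859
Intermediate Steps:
(h + 31879) + 21204 = (776 + 31879) + 21204 = 32655 + 21204 = 53859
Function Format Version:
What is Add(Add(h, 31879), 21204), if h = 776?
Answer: 53859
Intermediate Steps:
Add(Add(h, 31879), 21204) = Add(Add(776, 31879), 21204) = Add(32655, 21204) = 53859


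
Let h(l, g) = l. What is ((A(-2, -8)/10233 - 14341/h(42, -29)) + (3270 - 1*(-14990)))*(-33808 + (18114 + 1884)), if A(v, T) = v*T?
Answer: -17725460867665/71631 ≈ -2.4746e+8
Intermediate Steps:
A(v, T) = T*v
((A(-2, -8)/10233 - 14341/h(42, -29)) + (3270 - 1*(-14990)))*(-33808 + (18114 + 1884)) = ((-8*(-2)/10233 - 14341/42) + (3270 - 1*(-14990)))*(-33808 + (18114 + 1884)) = ((16*(1/10233) - 14341*1/42) + (3270 + 14990))*(-33808 + 19998) = ((16/10233 - 14341/42) + 18260)*(-13810) = (-48916927/143262 + 18260)*(-13810) = (2567047193/143262)*(-13810) = -17725460867665/71631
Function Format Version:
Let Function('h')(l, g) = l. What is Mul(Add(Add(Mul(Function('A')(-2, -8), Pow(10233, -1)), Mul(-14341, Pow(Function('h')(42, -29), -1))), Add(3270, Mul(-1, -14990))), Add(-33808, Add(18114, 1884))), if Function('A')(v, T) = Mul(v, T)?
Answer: Rational(-17725460867665, 71631) ≈ -2.4746e+8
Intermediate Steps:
Function('A')(v, T) = Mul(T, v)
Mul(Add(Add(Mul(Function('A')(-2, -8), Pow(10233, -1)), Mul(-14341, Pow(Function('h')(42, -29), -1))), Add(3270, Mul(-1, -14990))), Add(-33808, Add(18114, 1884))) = Mul(Add(Add(Mul(Mul(-8, -2), Pow(10233, -1)), Mul(-14341, Pow(42, -1))), Add(3270, Mul(-1, -14990))), Add(-33808, Add(18114, 1884))) = Mul(Add(Add(Mul(16, Rational(1, 10233)), Mul(-14341, Rational(1, 42))), Add(3270, 14990)), Add(-33808, 19998)) = Mul(Add(Add(Rational(16, 10233), Rational(-14341, 42)), 18260), -13810) = Mul(Add(Rational(-48916927, 143262), 18260), -13810) = Mul(Rational(2567047193, 143262), -13810) = Rational(-17725460867665, 71631)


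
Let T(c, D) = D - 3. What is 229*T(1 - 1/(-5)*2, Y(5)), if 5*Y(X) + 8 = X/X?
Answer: -5038/5 ≈ -1007.6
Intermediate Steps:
Y(X) = -7/5 (Y(X) = -8/5 + (X/X)/5 = -8/5 + (⅕)*1 = -8/5 + ⅕ = -7/5)
T(c, D) = -3 + D
229*T(1 - 1/(-5)*2, Y(5)) = 229*(-3 - 7/5) = 229*(-22/5) = -5038/5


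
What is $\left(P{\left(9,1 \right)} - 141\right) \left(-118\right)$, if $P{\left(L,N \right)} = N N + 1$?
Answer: $16402$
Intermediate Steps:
$P{\left(L,N \right)} = 1 + N^{2}$ ($P{\left(L,N \right)} = N^{2} + 1 = 1 + N^{2}$)
$\left(P{\left(9,1 \right)} - 141\right) \left(-118\right) = \left(\left(1 + 1^{2}\right) - 141\right) \left(-118\right) = \left(\left(1 + 1\right) - 141\right) \left(-118\right) = \left(2 - 141\right) \left(-118\right) = \left(-139\right) \left(-118\right) = 16402$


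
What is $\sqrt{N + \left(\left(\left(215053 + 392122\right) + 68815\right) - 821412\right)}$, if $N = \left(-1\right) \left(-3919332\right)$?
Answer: $\sqrt{3773910} \approx 1942.7$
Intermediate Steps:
$N = 3919332$
$\sqrt{N + \left(\left(\left(215053 + 392122\right) + 68815\right) - 821412\right)} = \sqrt{3919332 + \left(\left(\left(215053 + 392122\right) + 68815\right) - 821412\right)} = \sqrt{3919332 + \left(\left(607175 + 68815\right) - 821412\right)} = \sqrt{3919332 + \left(675990 - 821412\right)} = \sqrt{3919332 - 145422} = \sqrt{3773910}$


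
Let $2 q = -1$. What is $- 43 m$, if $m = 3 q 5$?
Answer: $\frac{645}{2} \approx 322.5$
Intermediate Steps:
$q = - \frac{1}{2}$ ($q = \frac{1}{2} \left(-1\right) = - \frac{1}{2} \approx -0.5$)
$m = - \frac{15}{2}$ ($m = 3 \left(- \frac{1}{2}\right) 5 = \left(- \frac{3}{2}\right) 5 = - \frac{15}{2} \approx -7.5$)
$- 43 m = \left(-43\right) \left(- \frac{15}{2}\right) = \frac{645}{2}$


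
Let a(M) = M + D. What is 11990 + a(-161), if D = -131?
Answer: 11698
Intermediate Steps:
a(M) = -131 + M (a(M) = M - 131 = -131 + M)
11990 + a(-161) = 11990 + (-131 - 161) = 11990 - 292 = 11698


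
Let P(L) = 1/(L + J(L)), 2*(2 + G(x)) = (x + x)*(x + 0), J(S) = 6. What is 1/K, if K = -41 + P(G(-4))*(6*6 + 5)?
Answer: -20/779 ≈ -0.025674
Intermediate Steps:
G(x) = -2 + x² (G(x) = -2 + ((x + x)*(x + 0))/2 = -2 + ((2*x)*x)/2 = -2 + (2*x²)/2 = -2 + x²)
P(L) = 1/(6 + L) (P(L) = 1/(L + 6) = 1/(6 + L))
K = -779/20 (K = -41 + (6*6 + 5)/(6 + (-2 + (-4)²)) = -41 + (36 + 5)/(6 + (-2 + 16)) = -41 + 41/(6 + 14) = -41 + 41/20 = -779/20 ≈ -38.950)
1/K = 1/(-779/20) = -20/779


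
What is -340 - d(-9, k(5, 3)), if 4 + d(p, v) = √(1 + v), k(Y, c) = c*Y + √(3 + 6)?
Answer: -336 - √19 ≈ -340.36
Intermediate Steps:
k(Y, c) = 3 + Y*c (k(Y, c) = Y*c + √9 = Y*c + 3 = 3 + Y*c)
d(p, v) = -4 + √(1 + v)
-340 - d(-9, k(5, 3)) = -340 - (-4 + √(1 + (3 + 5*3))) = -340 - (-4 + √(1 + (3 + 15))) = -340 - (-4 + √(1 + 18)) = -340 - (-4 + √19) = -340 + (4 - √19) = -336 - √19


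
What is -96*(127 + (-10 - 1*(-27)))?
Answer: -13824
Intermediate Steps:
-96*(127 + (-10 - 1*(-27))) = -96*(127 + (-10 + 27)) = -96*(127 + 17) = -96*144 = -13824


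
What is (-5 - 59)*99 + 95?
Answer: -6241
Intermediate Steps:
(-5 - 59)*99 + 95 = -64*99 + 95 = -6336 + 95 = -6241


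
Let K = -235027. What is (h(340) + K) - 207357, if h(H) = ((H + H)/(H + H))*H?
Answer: -442044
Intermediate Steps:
h(H) = H (h(H) = ((2*H)/((2*H)))*H = ((2*H)*(1/(2*H)))*H = 1*H = H)
(h(340) + K) - 207357 = (340 - 235027) - 207357 = -234687 - 207357 = -442044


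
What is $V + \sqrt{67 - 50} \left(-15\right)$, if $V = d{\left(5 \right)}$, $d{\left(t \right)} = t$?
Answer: $5 - 15 \sqrt{17} \approx -56.847$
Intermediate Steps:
$V = 5$
$V + \sqrt{67 - 50} \left(-15\right) = 5 + \sqrt{67 - 50} \left(-15\right) = 5 + \sqrt{17} \left(-15\right) = 5 - 15 \sqrt{17}$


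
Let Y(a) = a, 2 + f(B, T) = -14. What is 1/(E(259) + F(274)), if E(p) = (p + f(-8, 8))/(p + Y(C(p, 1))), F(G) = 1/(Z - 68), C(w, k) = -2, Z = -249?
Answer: 81469/76774 ≈ 1.0612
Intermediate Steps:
f(B, T) = -16 (f(B, T) = -2 - 14 = -16)
F(G) = -1/317 (F(G) = 1/(-249 - 68) = 1/(-317) = -1/317)
E(p) = (-16 + p)/(-2 + p) (E(p) = (p - 16)/(p - 2) = (-16 + p)/(-2 + p))
1/(E(259) + F(274)) = 1/((-16 + 259)/(-2 + 259) - 1/317) = 1/(243/257 - 1/317) = 1/(76774/81469) = 81469/76774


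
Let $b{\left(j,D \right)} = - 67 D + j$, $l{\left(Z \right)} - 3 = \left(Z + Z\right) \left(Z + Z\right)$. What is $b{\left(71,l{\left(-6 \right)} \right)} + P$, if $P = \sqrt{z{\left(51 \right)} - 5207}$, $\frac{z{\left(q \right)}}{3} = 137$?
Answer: $-9778 + 2 i \sqrt{1199} \approx -9778.0 + 69.253 i$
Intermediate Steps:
$z{\left(q \right)} = 411$ ($z{\left(q \right)} = 3 \cdot 137 = 411$)
$l{\left(Z \right)} = 3 + 4 Z^{2}$ ($l{\left(Z \right)} = 3 + \left(Z + Z\right) \left(Z + Z\right) = 3 + 2 Z 2 Z = 3 + 4 Z^{2}$)
$b{\left(j,D \right)} = j - 67 D$
$P = 2 i \sqrt{1199}$ ($P = \sqrt{411 - 5207} = \sqrt{-4796} = 2 i \sqrt{1199} \approx 69.253 i$)
$b{\left(71,l{\left(-6 \right)} \right)} + P = \left(71 - 67 \left(3 + 4 \left(-6\right)^{2}\right)\right) + 2 i \sqrt{1199} = \left(71 - 67 \left(3 + 4 \cdot 36\right)\right) + 2 i \sqrt{1199} = \left(71 - 67 \left(3 + 144\right)\right) + 2 i \sqrt{1199} = \left(71 - 9849\right) + 2 i \sqrt{1199} = -9778 + 2 i \sqrt{1199}$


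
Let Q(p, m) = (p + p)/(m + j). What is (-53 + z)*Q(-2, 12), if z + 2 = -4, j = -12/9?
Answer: 177/8 ≈ 22.125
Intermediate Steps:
j = -4/3 (j = -12*⅑ = -4/3 ≈ -1.3333)
Q(p, m) = 2*p/(-4/3 + m) (Q(p, m) = (p + p)/(m - 4/3) = (2*p)/(-4/3 + m) = 2*p/(-4/3 + m))
z = -6 (z = -2 - 4 = -6)
(-53 + z)*Q(-2, 12) = (-53 - 6)*(6*(-2)/(-4 + 3*12)) = -354*(-2)/(-4 + 36) = -354*(-2)/32 = -59*(-3/8) = 177/8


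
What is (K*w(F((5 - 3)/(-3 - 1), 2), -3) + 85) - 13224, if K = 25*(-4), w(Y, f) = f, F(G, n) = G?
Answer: -12839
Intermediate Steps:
K = -100
(K*w(F((5 - 3)/(-3 - 1), 2), -3) + 85) - 13224 = (-100*(-3) + 85) - 13224 = (300 + 85) - 13224 = 385 - 13224 = -12839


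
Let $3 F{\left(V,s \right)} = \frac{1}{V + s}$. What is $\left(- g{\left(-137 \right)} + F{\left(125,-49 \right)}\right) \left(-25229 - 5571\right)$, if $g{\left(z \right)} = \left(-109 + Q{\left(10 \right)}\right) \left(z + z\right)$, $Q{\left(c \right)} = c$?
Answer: $\frac{47622397900}{57} \approx 8.3548 \cdot 10^{8}$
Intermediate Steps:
$F{\left(V,s \right)} = \frac{1}{3 \left(V + s\right)}$
$g{\left(z \right)} = - 198 z$ ($g{\left(z \right)} = \left(-109 + 10\right) \left(z + z\right) = - 99 \cdot 2 z = - 198 z$)
$\left(- g{\left(-137 \right)} + F{\left(125,-49 \right)}\right) \left(-25229 - 5571\right) = \left(- \left(-198\right) \left(-137\right) + \frac{1}{3 \left(125 - 49\right)}\right) \left(-25229 - 5571\right) = \left(\left(-1\right) 27126 + \frac{1}{3 \cdot 76}\right) \left(-30800\right) = \left(-27126 + \frac{1}{3} \cdot \frac{1}{76}\right) \left(-30800\right) = \left(-27126 + \frac{1}{228}\right) \left(-30800\right) = \left(- \frac{6184727}{228}\right) \left(-30800\right) = \frac{47622397900}{57}$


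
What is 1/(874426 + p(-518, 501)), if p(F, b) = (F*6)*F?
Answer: 1/2484370 ≈ 4.0252e-7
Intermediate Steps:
p(F, b) = 6*F**2 (p(F, b) = (6*F)*F = 6*F**2)
1/(874426 + p(-518, 501)) = 1/(874426 + 6*(-518)**2) = 1/(874426 + 6*268324) = 1/(874426 + 1609944) = 1/2484370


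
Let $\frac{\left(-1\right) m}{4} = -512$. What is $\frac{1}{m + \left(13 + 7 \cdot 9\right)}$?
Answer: $\frac{1}{2124} \approx 0.00047081$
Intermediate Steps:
$m = 2048$ ($m = \left(-4\right) \left(-512\right) = 2048$)
$\frac{1}{m + \left(13 + 7 \cdot 9\right)} = \frac{1}{2048 + \left(13 + 7 \cdot 9\right)} = \frac{1}{2048 + \left(13 + 63\right)} = \frac{1}{2048 + 76} = \frac{1}{2124}$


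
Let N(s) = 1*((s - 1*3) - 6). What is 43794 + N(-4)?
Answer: 43781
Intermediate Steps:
N(s) = -9 + s (N(s) = 1*((s - 3) - 6) = 1*((-3 + s) - 6) = 1*(-9 + s) = -9 + s)
43794 + N(-4) = 43794 + (-9 - 4) = 43794 - 13 = 43781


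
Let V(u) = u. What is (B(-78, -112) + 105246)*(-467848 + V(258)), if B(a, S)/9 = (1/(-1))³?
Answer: -49207768830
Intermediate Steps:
B(a, S) = -9 (B(a, S) = 9*(1/(-1))³ = 9*(-1)³ = 9*(-1) = -9)
(B(-78, -112) + 105246)*(-467848 + V(258)) = (-9 + 105246)*(-467848 + 258) = 105237*(-467590) = -49207768830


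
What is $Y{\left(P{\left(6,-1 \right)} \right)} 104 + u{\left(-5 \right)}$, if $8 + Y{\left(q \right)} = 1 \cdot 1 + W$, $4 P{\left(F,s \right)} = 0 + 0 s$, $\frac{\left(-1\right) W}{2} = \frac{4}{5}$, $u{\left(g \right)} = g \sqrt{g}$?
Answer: $- \frac{4472}{5} - 5 i \sqrt{5} \approx -894.4 - 11.18 i$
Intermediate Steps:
$u{\left(g \right)} = g^{\frac{3}{2}}$
$W = - \frac{8}{5}$ ($W = - 2 \cdot \frac{4}{5} = - 2 \cdot 4 \cdot \frac{1}{5} = \left(-2\right) \frac{4}{5} = - \frac{8}{5} \approx -1.6$)
$P{\left(F,s \right)} = 0$ ($P{\left(F,s \right)} = \frac{0 + 0 s}{4} = \frac{0 + 0}{4} = \frac{1}{4} \cdot 0 = 0$)
$Y{\left(q \right)} = - \frac{43}{5}$ ($Y{\left(q \right)} = -8 + \left(1 \cdot 1 - \frac{8}{5}\right) = -8 + \left(1 - \frac{8}{5}\right) = -8 - \frac{3}{5} = - \frac{43}{5}$)
$Y{\left(P{\left(6,-1 \right)} \right)} 104 + u{\left(-5 \right)} = \left(- \frac{43}{5}\right) 104 + \left(-5\right)^{\frac{3}{2}} = - \frac{4472}{5} - 5 i \sqrt{5}$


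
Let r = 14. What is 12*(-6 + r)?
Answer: 96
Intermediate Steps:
12*(-6 + r) = 12*(-6 + 14) = 12*8 = 96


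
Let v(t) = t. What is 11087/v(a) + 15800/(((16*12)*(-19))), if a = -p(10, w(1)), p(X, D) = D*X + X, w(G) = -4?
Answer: 277579/760 ≈ 365.24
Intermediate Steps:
p(X, D) = X + D*X
a = 30 (a = -10*(1 - 4) = -10*(-3) = -1*(-30) = 30)
11087/v(a) + 15800/(((16*12)*(-19))) = 11087/30 + 15800/(((16*12)*(-19))) = 11087*(1/30) + 15800/((192*(-19))) = 11087/30 + 15800/(-3648) = 11087/30 + 15800*(-1/3648) = 11087/30 - 1975/456 = 277579/760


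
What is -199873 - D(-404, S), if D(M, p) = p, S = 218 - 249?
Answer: -199842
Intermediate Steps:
S = -31
-199873 - D(-404, S) = -199873 - 1*(-31) = -199873 + 31 = -199842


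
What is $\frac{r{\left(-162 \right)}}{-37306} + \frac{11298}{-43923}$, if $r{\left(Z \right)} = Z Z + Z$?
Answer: $- \frac{11355673}{11873851} \approx -0.95636$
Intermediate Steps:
$r{\left(Z \right)} = Z + Z^{2}$ ($r{\left(Z \right)} = Z^{2} + Z = Z + Z^{2}$)
$\frac{r{\left(-162 \right)}}{-37306} + \frac{11298}{-43923} = \frac{\left(-162\right) \left(1 - 162\right)}{-37306} + \frac{11298}{-43923} = \left(-162\right) \left(-161\right) \left(- \frac{1}{37306}\right) + 11298 \left(- \frac{1}{43923}\right) = 26082 \left(- \frac{1}{37306}\right) - \frac{3766}{14641} = - \frac{567}{811} - \frac{3766}{14641} = - \frac{11355673}{11873851}$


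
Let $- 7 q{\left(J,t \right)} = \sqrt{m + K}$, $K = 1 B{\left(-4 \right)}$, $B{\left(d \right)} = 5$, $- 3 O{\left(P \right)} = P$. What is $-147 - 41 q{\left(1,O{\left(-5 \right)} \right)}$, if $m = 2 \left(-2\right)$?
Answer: $- \frac{988}{7} \approx -141.14$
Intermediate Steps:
$O{\left(P \right)} = - \frac{P}{3}$
$m = -4$
$K = 5$ ($K = 1 \cdot 5 = 5$)
$q{\left(J,t \right)} = - \frac{1}{7}$ ($q{\left(J,t \right)} = - \frac{\sqrt{-4 + 5}}{7} = - \frac{\sqrt{1}}{7} = \left(- \frac{1}{7}\right) 1 = - \frac{1}{7}$)
$-147 - 41 q{\left(1,O{\left(-5 \right)} \right)} = -147 - - \frac{41}{7} = -147 + \frac{41}{7} = - \frac{988}{7}$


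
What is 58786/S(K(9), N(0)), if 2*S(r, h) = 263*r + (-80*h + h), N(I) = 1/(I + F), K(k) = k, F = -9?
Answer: 529074/10691 ≈ 49.488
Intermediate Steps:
N(I) = 1/(-9 + I) (N(I) = 1/(I - 9) = 1/(-9 + I))
S(r, h) = -79*h/2 + 263*r/2 (S(r, h) = (263*r + (-80*h + h))/2 = (263*r - 79*h)/2 = (-79*h + 263*r)/2 = -79*h/2 + 263*r/2)
58786/S(K(9), N(0)) = 58786/(-79/(2*(-9 + 0)) + (263/2)*9) = 58786/(-79/2/(-9) + 2367/2) = 58786/(-79/2*(-⅑) + 2367/2) = 58786/(79/18 + 2367/2) = 58786/(10691/9) = 58786*(9/10691) = 529074/10691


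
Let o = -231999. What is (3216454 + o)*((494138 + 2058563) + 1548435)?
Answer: 12239655840880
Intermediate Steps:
(3216454 + o)*((494138 + 2058563) + 1548435) = (3216454 - 231999)*((494138 + 2058563) + 1548435) = 2984455*(2552701 + 1548435) = 2984455*4101136 = 12239655840880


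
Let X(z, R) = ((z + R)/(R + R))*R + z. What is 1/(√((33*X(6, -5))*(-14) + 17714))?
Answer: √14711/14711 ≈ 0.0082448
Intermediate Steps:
X(z, R) = R/2 + 3*z/2 (X(z, R) = ((R + z)/((2*R)))*R + z = ((R + z)*(1/(2*R)))*R + z = ((R + z)/(2*R))*R + z = (R/2 + z/2) + z = R/2 + 3*z/2)
1/(√((33*X(6, -5))*(-14) + 17714)) = 1/(√((33*((½)*(-5) + (3/2)*6))*(-14) + 17714)) = 1/(√((33*(-5/2 + 9))*(-14) + 17714)) = 1/(√((33*(13/2))*(-14) + 17714)) = 1/(√((429/2)*(-14) + 17714)) = 1/(√(-3003 + 17714)) = 1/(√14711) = √14711/14711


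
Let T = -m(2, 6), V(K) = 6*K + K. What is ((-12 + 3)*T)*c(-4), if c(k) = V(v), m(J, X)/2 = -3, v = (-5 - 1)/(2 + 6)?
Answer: 567/2 ≈ 283.50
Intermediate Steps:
v = -3/4 (v = -6/8 = -6*1/8 = -3/4 ≈ -0.75000)
V(K) = 7*K
m(J, X) = -6 (m(J, X) = 2*(-3) = -6)
c(k) = -21/4 (c(k) = 7*(-3/4) = -21/4)
T = 6 (T = -1*(-6) = 6)
((-12 + 3)*T)*c(-4) = ((-12 + 3)*6)*(-21/4) = -9*6*(-21/4) = -54*(-21/4) = 567/2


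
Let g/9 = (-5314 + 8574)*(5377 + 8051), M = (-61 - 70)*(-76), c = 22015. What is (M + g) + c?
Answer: 394009491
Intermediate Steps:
M = 9956 (M = -131*(-76) = 9956)
g = 393977520 (g = 9*((-5314 + 8574)*(5377 + 8051)) = 9*(3260*13428) = 9*43775280 = 393977520)
(M + g) + c = (9956 + 393977520) + 22015 = 393987476 + 22015 = 394009491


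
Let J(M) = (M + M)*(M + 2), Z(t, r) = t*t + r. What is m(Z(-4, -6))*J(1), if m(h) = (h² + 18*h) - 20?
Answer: 1560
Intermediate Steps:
Z(t, r) = r + t² (Z(t, r) = t² + r = r + t²)
J(M) = 2*M*(2 + M) (J(M) = (2*M)*(2 + M) = 2*M*(2 + M))
m(h) = -20 + h² + 18*h
m(Z(-4, -6))*J(1) = (-20 + (-6 + (-4)²)² + 18*(-6 + (-4)²))*(2*1*(2 + 1)) = (-20 + (-6 + 16)² + 18*(-6 + 16))*(2*1*3) = (-20 + 10² + 18*10)*6 = (-20 + 100 + 180)*6 = 260*6 = 1560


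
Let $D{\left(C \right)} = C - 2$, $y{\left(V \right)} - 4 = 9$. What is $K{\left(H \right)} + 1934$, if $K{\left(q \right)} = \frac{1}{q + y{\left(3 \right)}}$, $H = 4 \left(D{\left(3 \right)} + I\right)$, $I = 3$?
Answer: $\frac{56087}{29} \approx 1934.0$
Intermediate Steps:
$y{\left(V \right)} = 13$ ($y{\left(V \right)} = 4 + 9 = 13$)
$D{\left(C \right)} = -2 + C$ ($D{\left(C \right)} = C - 2 = -2 + C$)
$H = 16$ ($H = 4 \left(\left(-2 + 3\right) + 3\right) = 4 \left(1 + 3\right) = 4 \cdot 4 = 16$)
$K{\left(q \right)} = \frac{1}{13 + q}$ ($K{\left(q \right)} = \frac{1}{q + 13} = \frac{1}{13 + q}$)
$K{\left(H \right)} + 1934 = \frac{1}{13 + 16} + 1934 = \frac{1}{29} + 1934 = \frac{56087}{29}$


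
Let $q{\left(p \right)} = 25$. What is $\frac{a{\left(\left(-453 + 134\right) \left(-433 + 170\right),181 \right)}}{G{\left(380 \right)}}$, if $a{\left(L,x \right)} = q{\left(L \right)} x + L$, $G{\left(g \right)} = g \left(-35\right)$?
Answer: $- \frac{44211}{6650} \approx -6.6483$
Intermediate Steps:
$G{\left(g \right)} = - 35 g$
$a{\left(L,x \right)} = L + 25 x$ ($a{\left(L,x \right)} = 25 x + L = L + 25 x$)
$\frac{a{\left(\left(-453 + 134\right) \left(-433 + 170\right),181 \right)}}{G{\left(380 \right)}} = \frac{\left(-453 + 134\right) \left(-433 + 170\right) + 25 \cdot 181}{\left(-35\right) 380} = \frac{\left(-319\right) \left(-263\right) + 4525}{-13300} = \left(83897 + 4525\right) \left(- \frac{1}{13300}\right) = 88422 \left(- \frac{1}{13300}\right) = - \frac{44211}{6650}$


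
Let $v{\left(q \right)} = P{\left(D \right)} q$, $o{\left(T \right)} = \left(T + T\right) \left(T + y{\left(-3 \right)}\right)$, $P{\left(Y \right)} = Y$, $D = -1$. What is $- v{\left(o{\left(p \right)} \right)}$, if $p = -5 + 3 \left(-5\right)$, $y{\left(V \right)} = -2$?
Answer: $880$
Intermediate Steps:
$p = -20$ ($p = -5 - 15 = -20$)
$o{\left(T \right)} = 2 T \left(-2 + T\right)$ ($o{\left(T \right)} = \left(T + T\right) \left(T - 2\right) = 2 T \left(-2 + T\right)$)
$v{\left(q \right)} = - q$
$- v{\left(o{\left(p \right)} \right)} = - \left(-1\right) 2 \left(-20\right) \left(-2 - 20\right) = - \left(-1\right) 2 \left(-20\right) \left(-22\right) = - \left(-1\right) 880 = \left(-1\right) \left(-880\right) = 880$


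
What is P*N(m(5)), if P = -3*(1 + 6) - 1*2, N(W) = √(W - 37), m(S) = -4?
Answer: -23*I*√41 ≈ -147.27*I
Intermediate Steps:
N(W) = √(-37 + W)
P = -23 (P = -3*7 - 2 = -21 - 2 = -23)
P*N(m(5)) = -23*√(-37 - 4) = -23*I*√41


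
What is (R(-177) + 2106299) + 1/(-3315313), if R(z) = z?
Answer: 6982453646185/3315313 ≈ 2.1061e+6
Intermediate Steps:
(R(-177) + 2106299) + 1/(-3315313) = (-177 + 2106299) + 1/(-3315313) = 2106122 - 1/3315313 = 6982453646185/3315313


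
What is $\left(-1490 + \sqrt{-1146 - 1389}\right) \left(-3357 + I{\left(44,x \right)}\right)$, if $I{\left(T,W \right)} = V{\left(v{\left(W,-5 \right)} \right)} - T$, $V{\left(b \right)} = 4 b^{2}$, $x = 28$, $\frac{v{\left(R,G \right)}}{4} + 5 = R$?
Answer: $-45377950 + 395915 i \sqrt{15} \approx -4.5378 \cdot 10^{7} + 1.5334 \cdot 10^{6} i$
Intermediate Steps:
$v{\left(R,G \right)} = -20 + 4 R$
$I{\left(T,W \right)} = - T + 4 \left(-20 + 4 W\right)^{2}$ ($I{\left(T,W \right)} = 4 \left(-20 + 4 W\right)^{2} - T = - T + 4 \left(-20 + 4 W\right)^{2}$)
$\left(-1490 + \sqrt{-1146 - 1389}\right) \left(-3357 + I{\left(44,x \right)}\right) = \left(-1490 + \sqrt{-1146 - 1389}\right) \left(-3357 + \left(\left(-1\right) 44 + 64 \left(-5 + 28\right)^{2}\right)\right) = \left(-1490 + \sqrt{-2535}\right) \left(-3357 - \left(44 - 64 \cdot 23^{2}\right)\right) = \left(-1490 + 13 i \sqrt{15}\right) \left(-3357 + \left(-44 + 64 \cdot 529\right)\right) = \left(-1490 + 13 i \sqrt{15}\right) \left(-3357 + \left(-44 + 33856\right)\right) = \left(-1490 + 13 i \sqrt{15}\right) \left(-3357 + 33812\right) = \left(-1490 + 13 i \sqrt{15}\right) 30455 = -45377950 + 395915 i \sqrt{15}$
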